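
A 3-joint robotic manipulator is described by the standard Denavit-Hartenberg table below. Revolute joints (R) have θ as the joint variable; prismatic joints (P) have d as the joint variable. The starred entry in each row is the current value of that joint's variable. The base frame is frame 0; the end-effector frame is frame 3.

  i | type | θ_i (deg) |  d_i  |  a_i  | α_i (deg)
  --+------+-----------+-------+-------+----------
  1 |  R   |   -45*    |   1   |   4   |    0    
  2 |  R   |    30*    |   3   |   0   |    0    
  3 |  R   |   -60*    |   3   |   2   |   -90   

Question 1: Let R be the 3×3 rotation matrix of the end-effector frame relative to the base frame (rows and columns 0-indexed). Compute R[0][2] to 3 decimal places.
End-effector z-axis (col 2 of R) = (0.9659,0.2588,0.0000)
R[0][2] = 0.9659

0.966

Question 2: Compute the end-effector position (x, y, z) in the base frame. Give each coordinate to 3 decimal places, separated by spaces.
after link 1: o_1 = (2.8284, -2.8284, 1.0000)
after link 2: o_2 = (2.8284, -2.8284, 4.0000)
after link 3: o_3 = (3.3461, -4.7603, 7.0000)

3.346 -4.760 7.000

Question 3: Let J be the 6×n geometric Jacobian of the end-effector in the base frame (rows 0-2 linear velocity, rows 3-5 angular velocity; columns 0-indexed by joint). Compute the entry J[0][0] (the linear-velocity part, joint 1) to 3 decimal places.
4.760

axis z_0 = ẑ; lever o_n−o_0 = (3.3461,-4.7603,7.0000)
cross product → J_v[:, 0] = (4.7603,3.3461,-0.0000)
J_ω[:, 0] = z_0
entry J[0][0] = 4.7603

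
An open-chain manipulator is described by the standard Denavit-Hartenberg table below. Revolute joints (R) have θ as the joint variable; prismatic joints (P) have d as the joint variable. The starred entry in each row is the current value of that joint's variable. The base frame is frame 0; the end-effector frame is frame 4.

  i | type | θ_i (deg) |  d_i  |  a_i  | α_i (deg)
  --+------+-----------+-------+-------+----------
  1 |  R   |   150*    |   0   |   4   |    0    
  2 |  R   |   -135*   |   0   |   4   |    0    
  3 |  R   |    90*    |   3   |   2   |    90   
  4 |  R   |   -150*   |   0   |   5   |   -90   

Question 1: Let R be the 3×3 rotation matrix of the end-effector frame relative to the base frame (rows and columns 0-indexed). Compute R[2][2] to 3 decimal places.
End-effector z-axis (col 2 of R) = (-0.1294,0.4830,-0.8660)
R[2][2] = -0.8660

-0.866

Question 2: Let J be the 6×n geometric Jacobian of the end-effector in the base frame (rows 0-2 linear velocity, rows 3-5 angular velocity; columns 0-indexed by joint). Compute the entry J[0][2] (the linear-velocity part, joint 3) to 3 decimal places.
2.251

axis z_2 = (0.0000,0.0000,1.0000); lever o_n−o_2 = (0.6031,-2.2507,0.5000)
cross product → J_v[:, 2] = (2.2507,0.6031,-0.0000)
J_ω[:, 2] = z_2
entry J[0][2] = 2.2507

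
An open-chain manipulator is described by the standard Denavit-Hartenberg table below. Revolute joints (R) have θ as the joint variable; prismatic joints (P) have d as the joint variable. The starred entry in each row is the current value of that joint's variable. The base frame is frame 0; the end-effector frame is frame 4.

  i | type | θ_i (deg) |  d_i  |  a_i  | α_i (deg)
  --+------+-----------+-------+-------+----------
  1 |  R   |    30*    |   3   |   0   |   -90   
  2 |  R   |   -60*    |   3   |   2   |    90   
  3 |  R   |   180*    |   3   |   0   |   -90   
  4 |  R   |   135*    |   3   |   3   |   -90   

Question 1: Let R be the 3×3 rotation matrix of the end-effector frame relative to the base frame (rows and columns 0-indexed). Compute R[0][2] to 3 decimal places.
-0.224

End-effector z-axis (col 2 of R) = (-0.2241,-0.1294,0.9659)
R[0][2] = -0.2241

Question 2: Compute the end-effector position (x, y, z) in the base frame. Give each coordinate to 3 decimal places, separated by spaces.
1.126 0.650 7.009

after link 1: o_1 = (0.0000, 0.0000, 3.0000)
after link 2: o_2 = (-0.6340, 3.0981, 4.7321)
after link 3: o_3 = (-2.8840, 1.7990, 6.2321)
after link 4: o_4 = (1.1256, 0.6499, 7.0085)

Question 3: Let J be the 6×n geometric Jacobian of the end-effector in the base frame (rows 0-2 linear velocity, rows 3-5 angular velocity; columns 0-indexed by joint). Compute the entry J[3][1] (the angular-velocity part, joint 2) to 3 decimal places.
axis z_1 = (-0.5000,0.8660,0.0000); lever o_n−o_1 = (1.1256,0.6499,4.0085)
cross product → J_v[:, 1] = (3.4715,2.0043,-1.2997)
J_ω[:, 1] = z_1
entry J[3][1] = -0.5000

-0.500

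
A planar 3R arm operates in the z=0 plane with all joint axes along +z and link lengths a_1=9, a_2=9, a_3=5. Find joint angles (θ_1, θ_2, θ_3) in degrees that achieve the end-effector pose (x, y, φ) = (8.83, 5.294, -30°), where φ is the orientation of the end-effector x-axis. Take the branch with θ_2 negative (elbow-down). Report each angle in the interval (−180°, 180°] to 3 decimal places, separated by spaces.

120.001 -120.002 -29.999

wrist centre = target − a_3·(cos φ, sin φ) = (4.4999, 7.7940)
cos θ_2 = (80.9953−9²−9²)/(2·9·9) = -0.5000; θ_2 = -120.0019° (elbow-down)
β = atan2(7.7940,4.4999) = 60.0000°; ψ = atan2(-7.7941,4.4997) = -60.0010°
θ_1 = β − ψ = 120.0009°
θ_3 = φ − θ_1 − θ_2 = -29.9990° (wrapped to (-180°,180°])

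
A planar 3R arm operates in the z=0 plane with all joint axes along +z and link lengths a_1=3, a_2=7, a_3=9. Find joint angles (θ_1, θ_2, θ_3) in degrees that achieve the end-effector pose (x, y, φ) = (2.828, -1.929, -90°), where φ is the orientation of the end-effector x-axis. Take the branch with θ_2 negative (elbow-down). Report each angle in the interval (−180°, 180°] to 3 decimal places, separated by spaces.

wrist centre = target − a_3·(cos φ, sin φ) = (2.8280, 7.0710)
cos θ_2 = (57.9966−3²−7²)/(2·3·7) = -0.0001; θ_2 = -90.0046° (elbow-down)
β = atan2(7.0710,2.8280) = 68.2014°; ψ = atan2(-7.0000,2.9994) = -66.8053°
θ_1 = β − ψ = 135.0067°
θ_3 = φ − θ_1 − θ_2 = -135.0021° (wrapped to (-180°,180°])

135.007 -90.005 -135.002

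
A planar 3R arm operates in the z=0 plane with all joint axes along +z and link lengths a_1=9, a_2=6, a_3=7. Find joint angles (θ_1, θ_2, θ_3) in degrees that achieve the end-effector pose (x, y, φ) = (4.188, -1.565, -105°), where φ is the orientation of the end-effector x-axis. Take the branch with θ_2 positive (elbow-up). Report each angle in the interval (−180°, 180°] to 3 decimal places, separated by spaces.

wrist centre = target − a_3·(cos φ, sin φ) = (5.9997, 5.1965)
cos θ_2 = (63.0002−9²−6²)/(2·9·6) = -0.5000; θ_2 = 119.9999° (elbow-up)
β = atan2(5.1965,5.9997) = 40.8964°; ψ = atan2(5.1962,6.0000) = 40.8934°
θ_1 = β − ψ = 0.0031°
θ_3 = φ − θ_1 − θ_2 = 134.9971° (wrapped to (-180°,180°])

0.003 120.000 134.997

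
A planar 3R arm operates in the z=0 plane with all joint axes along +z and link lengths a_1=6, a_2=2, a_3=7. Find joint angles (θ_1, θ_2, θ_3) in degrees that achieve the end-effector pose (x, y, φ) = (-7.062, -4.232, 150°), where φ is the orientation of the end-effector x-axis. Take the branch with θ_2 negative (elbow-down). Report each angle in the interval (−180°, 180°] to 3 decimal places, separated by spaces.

wrist centre = target − a_3·(cos φ, sin φ) = (-0.9998, -7.7320)
cos θ_2 = (60.7835−6²−2²)/(2·6·2) = 0.8660; θ_2 = -30.0054° (elbow-down)
β = atan2(-7.7320,-0.9998) = -97.3680°; ψ = atan2(-1.0002,7.7320) = -7.3705°
θ_1 = β − ψ = -89.9975°
θ_3 = φ − θ_1 − θ_2 = -89.9971° (wrapped to (-180°,180°])

-89.997 -30.005 -89.997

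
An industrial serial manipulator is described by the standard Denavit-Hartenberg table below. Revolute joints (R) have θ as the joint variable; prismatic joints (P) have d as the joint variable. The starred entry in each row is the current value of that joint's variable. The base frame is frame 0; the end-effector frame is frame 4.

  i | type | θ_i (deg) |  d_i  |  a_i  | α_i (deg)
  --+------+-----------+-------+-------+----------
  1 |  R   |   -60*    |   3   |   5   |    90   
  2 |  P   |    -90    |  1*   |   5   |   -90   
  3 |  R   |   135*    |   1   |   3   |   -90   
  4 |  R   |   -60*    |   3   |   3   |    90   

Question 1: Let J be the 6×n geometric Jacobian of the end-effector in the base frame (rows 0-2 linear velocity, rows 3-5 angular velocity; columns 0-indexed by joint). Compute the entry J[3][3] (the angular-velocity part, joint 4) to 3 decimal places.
axis z_3 = (-0.6124,-0.3536,0.7071); lever o_n−o_3 = (0.3805,-2.7803,3.1820)
cross product → J_v[:, 3] = (0.8410,2.2176,1.8371)
J_ω[:, 3] = z_3
entry J[3][3] = -0.6124

-0.612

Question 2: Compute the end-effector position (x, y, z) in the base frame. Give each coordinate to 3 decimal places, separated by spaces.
after link 1: o_1 = (2.5000, -4.3301, 3.0000)
after link 2: o_2 = (1.6340, -4.8301, -2.0000)
after link 3: o_3 = (3.9711, -4.6355, 0.1213)
after link 4: o_4 = (4.3516, -7.4158, 3.3033)

4.352 -7.416 3.303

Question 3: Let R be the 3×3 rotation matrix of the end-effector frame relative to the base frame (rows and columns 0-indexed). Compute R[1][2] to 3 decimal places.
End-effector z-axis (col 2 of R) = (-0.2803,-0.7392,-0.6124)
R[1][2] = -0.7392

-0.739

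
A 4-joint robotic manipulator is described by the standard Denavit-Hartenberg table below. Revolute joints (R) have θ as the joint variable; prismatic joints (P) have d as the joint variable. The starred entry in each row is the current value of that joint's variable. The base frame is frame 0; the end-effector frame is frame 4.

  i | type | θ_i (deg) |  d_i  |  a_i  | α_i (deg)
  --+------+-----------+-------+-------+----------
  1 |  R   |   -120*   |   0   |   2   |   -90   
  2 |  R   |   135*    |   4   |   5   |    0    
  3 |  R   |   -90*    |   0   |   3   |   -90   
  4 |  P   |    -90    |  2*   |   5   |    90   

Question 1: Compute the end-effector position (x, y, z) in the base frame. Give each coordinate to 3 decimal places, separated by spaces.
after link 1: o_1 = (-1.0000, -1.7321, 0.0000)
after link 2: o_2 = (4.2319, -0.6702, -3.5355)
after link 3: o_3 = (3.1712, -2.5073, -5.6569)
after link 4: o_4 = (8.2084, -3.7826, -7.0711)

8.208 -3.783 -7.071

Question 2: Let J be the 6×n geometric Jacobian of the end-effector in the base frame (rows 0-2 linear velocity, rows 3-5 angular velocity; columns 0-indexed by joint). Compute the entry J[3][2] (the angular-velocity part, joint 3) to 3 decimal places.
0.866

axis z_2 = (0.8660,-0.5000,0.0000); lever o_n−o_2 = (3.9766,-3.1124,-3.5355)
cross product → J_v[:, 2] = (1.7678,3.0619,-0.7071)
J_ω[:, 2] = z_2
entry J[3][2] = 0.8660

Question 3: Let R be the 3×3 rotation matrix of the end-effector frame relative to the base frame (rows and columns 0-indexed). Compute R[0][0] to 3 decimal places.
End-effector x-axis (col 0 of R) = (0.8660,-0.5000,0.0000)
R[0][0] = 0.8660

0.866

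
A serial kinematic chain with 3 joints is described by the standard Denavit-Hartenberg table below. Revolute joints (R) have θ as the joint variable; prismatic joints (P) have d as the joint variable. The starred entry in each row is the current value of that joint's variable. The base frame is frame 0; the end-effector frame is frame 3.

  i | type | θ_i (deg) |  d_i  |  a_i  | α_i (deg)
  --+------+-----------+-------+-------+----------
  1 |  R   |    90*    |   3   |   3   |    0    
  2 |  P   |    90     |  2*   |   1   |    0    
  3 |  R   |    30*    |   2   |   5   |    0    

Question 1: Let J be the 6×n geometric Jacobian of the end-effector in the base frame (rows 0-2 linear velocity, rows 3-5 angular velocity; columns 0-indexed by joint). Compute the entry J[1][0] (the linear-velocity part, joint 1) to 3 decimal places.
axis z_0 = ẑ; lever o_n−o_0 = (-5.3301,0.5000,7.0000)
cross product → J_v[:, 0] = (-0.5000,-5.3301,0.0000)
J_ω[:, 0] = z_0
entry J[1][0] = -5.3301

-5.330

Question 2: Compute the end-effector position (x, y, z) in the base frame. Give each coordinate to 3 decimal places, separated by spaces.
after link 1: o_1 = (0.0000, 3.0000, 3.0000)
after link 2: o_2 = (-1.0000, 3.0000, 5.0000)
after link 3: o_3 = (-5.3301, 0.5000, 7.0000)

-5.330 0.500 7.000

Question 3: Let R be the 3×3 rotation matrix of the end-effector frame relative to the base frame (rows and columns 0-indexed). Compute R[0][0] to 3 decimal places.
-0.866

End-effector x-axis (col 0 of R) = (-0.8660,-0.5000,0.0000)
R[0][0] = -0.8660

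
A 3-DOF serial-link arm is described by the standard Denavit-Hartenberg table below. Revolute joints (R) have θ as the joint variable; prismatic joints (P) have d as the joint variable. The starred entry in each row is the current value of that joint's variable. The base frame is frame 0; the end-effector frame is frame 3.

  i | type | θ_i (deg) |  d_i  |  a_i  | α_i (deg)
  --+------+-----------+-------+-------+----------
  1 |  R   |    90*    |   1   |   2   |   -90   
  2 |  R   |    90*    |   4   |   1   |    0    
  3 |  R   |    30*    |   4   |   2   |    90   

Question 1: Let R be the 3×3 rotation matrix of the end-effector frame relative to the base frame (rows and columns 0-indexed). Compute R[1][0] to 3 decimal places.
-0.500

End-effector x-axis (col 0 of R) = (-0.0000,-0.5000,-0.8660)
R[1][0] = -0.5000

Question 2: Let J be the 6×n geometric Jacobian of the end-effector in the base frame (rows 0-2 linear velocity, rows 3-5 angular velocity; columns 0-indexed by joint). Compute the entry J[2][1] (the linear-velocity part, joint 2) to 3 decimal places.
axis z_1 = (-1.0000,0.0000,0.0000); lever o_n−o_1 = (-8.0000,-1.0000,-2.7321)
cross product → J_v[:, 1] = (-0.0000,-2.7321,1.0000)
J_ω[:, 1] = z_1
entry J[2][1] = 1.0000

1.000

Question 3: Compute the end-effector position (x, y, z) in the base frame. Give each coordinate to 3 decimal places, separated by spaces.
after link 1: o_1 = (0.0000, 2.0000, 1.0000)
after link 2: o_2 = (-4.0000, 2.0000, 0.0000)
after link 3: o_3 = (-8.0000, 1.0000, -1.7321)

-8.000 1.000 -1.732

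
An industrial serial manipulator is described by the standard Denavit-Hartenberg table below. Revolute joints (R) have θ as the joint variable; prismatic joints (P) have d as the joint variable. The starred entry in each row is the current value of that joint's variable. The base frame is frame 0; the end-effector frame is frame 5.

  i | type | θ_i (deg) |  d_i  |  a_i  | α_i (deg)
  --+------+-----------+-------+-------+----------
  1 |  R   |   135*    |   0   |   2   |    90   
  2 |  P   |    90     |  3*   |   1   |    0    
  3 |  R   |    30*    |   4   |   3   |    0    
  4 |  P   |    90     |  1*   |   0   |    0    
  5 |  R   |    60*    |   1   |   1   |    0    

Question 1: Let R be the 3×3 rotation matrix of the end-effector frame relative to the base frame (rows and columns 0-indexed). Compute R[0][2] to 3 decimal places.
0.707

End-effector z-axis (col 2 of R) = (0.7071,0.7071,0.0000)
R[0][2] = 0.7071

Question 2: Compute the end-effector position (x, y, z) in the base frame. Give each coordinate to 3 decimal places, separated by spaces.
6.010 6.718 2.598

after link 1: o_1 = (-1.4142, 1.4142, 0.0000)
after link 2: o_2 = (0.7071, 3.5355, 1.0000)
after link 3: o_3 = (4.5962, 5.3033, 3.5981)
after link 4: o_4 = (5.3033, 6.0104, 3.5981)
after link 5: o_5 = (6.0104, 6.7175, 2.5981)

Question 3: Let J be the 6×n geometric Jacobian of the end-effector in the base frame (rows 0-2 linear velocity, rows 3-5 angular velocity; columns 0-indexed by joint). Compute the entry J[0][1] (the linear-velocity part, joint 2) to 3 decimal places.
0.707

prismatic axis z_1 = (0.7071,0.7071,0.0000)
J_v[:, 1] = z_1; J_ω[:, 1] = (0,0,0)
entry J[0][1] = 0.7071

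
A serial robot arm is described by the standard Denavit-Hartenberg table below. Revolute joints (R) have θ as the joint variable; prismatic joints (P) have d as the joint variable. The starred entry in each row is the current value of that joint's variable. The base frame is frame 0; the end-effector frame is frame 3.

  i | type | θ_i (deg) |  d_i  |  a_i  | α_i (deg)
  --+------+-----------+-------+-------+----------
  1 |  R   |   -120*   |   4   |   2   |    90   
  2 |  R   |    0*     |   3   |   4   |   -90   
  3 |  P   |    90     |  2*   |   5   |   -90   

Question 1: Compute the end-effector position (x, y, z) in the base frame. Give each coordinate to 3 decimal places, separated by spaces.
-1.268 -6.196 6.000

after link 1: o_1 = (-1.0000, -1.7321, 4.0000)
after link 2: o_2 = (-5.5981, -3.6962, 4.0000)
after link 3: o_3 = (-1.2679, -6.1962, 6.0000)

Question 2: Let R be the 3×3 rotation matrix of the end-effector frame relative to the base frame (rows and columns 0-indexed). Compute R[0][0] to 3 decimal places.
End-effector x-axis (col 0 of R) = (0.8660,-0.5000,0.0000)
R[0][0] = 0.8660

0.866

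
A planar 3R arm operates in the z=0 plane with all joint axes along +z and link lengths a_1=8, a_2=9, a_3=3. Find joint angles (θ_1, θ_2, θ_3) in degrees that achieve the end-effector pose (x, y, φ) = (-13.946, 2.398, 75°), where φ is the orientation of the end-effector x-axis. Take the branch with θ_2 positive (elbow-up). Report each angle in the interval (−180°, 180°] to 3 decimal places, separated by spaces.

wrist centre = target − a_3·(cos φ, sin φ) = (-14.7225, -0.4998)
cos θ_2 = (217.0005−8²−9²)/(2·8·9) = 0.5000; θ_2 = 59.9998° (elbow-up)
β = atan2(-0.4998,-14.7225) = -178.0557°; ψ = atan2(7.7942,12.5000) = 31.9450°
θ_1 = β − ψ = -210.0007°
θ_3 = φ − θ_1 − θ_2 = -134.9990° (wrapped to (-180°,180°])

149.999 60.000 -134.999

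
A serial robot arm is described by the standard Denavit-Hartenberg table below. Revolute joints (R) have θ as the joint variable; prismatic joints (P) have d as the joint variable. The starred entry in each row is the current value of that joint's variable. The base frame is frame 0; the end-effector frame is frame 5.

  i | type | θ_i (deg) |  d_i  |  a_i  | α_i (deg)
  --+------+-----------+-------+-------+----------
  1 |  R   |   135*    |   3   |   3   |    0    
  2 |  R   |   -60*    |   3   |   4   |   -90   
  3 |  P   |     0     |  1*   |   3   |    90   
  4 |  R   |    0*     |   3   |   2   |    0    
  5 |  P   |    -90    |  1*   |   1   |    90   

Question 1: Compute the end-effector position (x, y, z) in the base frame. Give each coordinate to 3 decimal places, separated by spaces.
0.208 10.815 10.000

after link 1: o_1 = (-2.1213, 2.1213, 3.0000)
after link 2: o_2 = (-1.0860, 5.9850, 6.0000)
after link 3: o_3 = (-1.2755, 9.1416, 6.0000)
after link 4: o_4 = (-0.7579, 11.0735, 9.0000)
after link 5: o_5 = (0.2081, 10.8147, 10.0000)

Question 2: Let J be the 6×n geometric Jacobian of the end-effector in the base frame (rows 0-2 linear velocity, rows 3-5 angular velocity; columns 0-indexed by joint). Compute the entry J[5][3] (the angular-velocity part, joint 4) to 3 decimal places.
axis z_3 = (-0.0000,0.0000,1.0000); lever o_n−o_3 = (1.4836,1.6730,4.0000)
cross product → J_v[:, 3] = (-1.6730,1.4836,-0.0000)
J_ω[:, 3] = z_3
entry J[5][3] = 1.0000

1.000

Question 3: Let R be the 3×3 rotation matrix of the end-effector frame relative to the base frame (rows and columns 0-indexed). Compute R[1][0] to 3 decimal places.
-0.259

End-effector x-axis (col 0 of R) = (0.9659,-0.2588,0.0000)
R[1][0] = -0.2588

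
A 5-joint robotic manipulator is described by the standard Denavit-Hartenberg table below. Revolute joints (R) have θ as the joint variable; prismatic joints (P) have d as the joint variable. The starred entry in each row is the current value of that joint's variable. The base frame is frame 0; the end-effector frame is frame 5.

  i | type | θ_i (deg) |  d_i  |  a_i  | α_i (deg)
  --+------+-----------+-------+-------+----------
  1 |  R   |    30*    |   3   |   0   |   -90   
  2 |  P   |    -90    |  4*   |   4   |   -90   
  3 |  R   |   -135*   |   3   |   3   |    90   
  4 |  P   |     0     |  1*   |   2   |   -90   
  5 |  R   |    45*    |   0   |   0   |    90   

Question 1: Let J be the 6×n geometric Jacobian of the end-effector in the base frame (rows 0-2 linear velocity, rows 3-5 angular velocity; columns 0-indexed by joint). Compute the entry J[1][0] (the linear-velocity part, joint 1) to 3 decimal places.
-0.816

axis z_0 = ẑ; lever o_n−o_0 = (-0.8161,7.4136,2.7574)
cross product → J_v[:, 0] = (-7.4136,-0.8161,0.0000)
J_ω[:, 0] = z_0
entry J[1][0] = -0.8161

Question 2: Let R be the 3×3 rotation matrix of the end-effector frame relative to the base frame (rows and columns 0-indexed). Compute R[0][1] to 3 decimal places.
0.866

End-effector y-axis (col 1 of R) = (0.8660,0.5000,0.0000)
R[0][1] = 0.8660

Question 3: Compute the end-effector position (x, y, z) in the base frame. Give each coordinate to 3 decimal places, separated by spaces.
-0.816 7.414 2.757

after link 1: o_1 = (0.0000, 0.0000, 3.0000)
after link 2: o_2 = (-2.0000, 3.4641, 7.0000)
after link 3: o_3 = (-0.4626, 6.8012, 4.8787)
after link 4: o_4 = (-0.8161, 7.4136, 2.7574)
after link 5: o_5 = (-0.8161, 7.4136, 2.7574)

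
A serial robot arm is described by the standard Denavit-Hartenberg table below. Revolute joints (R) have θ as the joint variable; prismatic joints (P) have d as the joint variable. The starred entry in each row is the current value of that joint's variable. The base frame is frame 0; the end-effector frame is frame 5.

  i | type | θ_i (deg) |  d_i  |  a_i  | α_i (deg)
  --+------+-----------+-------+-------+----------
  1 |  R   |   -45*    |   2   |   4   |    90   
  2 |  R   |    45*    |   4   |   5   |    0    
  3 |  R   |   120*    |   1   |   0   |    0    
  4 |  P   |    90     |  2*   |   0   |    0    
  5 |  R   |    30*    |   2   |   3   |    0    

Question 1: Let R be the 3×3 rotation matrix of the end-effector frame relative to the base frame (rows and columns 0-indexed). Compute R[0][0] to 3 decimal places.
0.183

End-effector x-axis (col 0 of R) = (0.1830,-0.1830,-0.9659)
R[0][0] = 0.1830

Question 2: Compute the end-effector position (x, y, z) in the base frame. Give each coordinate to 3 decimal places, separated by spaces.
after link 1: o_1 = (2.8284, -2.8284, 2.0000)
after link 2: o_2 = (2.5000, -8.1569, 5.5355)
after link 3: o_3 = (1.7929, -8.8640, 5.5355)
after link 4: o_4 = (0.3787, -10.2782, 5.5355)
after link 5: o_5 = (-0.4865, -12.2414, 2.6378)

-0.486 -12.241 2.638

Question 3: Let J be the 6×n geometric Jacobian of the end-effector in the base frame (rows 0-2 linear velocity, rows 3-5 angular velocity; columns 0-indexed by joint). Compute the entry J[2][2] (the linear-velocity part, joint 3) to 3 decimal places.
0.776

axis z_2 = (-0.7071,-0.7071,0.0000); lever o_n−o_2 = (-2.9865,-4.0846,-2.8978)
cross product → J_v[:, 2] = (2.0490,-2.0490,0.7765)
J_ω[:, 2] = z_2
entry J[2][2] = 0.7765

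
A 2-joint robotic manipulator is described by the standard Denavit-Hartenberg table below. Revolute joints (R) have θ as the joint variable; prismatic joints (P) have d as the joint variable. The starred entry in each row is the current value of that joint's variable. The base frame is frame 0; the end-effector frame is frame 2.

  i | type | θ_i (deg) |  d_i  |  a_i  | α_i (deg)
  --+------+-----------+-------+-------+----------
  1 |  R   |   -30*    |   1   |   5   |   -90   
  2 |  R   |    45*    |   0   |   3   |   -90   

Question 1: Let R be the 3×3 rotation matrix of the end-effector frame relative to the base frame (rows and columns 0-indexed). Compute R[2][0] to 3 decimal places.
End-effector x-axis (col 0 of R) = (0.6124,-0.3536,-0.7071)
R[2][0] = -0.7071

-0.707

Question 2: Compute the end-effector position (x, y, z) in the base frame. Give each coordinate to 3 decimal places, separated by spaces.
6.167 -3.561 -1.121

after link 1: o_1 = (4.3301, -2.5000, 1.0000)
after link 2: o_2 = (6.1672, -3.5607, -1.1213)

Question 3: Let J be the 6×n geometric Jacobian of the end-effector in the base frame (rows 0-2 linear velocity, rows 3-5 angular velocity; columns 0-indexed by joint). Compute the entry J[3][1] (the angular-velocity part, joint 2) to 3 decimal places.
0.500

axis z_1 = (0.5000,0.8660,0.0000); lever o_n−o_1 = (1.8371,-1.0607,-2.1213)
cross product → J_v[:, 1] = (-1.8371,1.0607,-2.1213)
J_ω[:, 1] = z_1
entry J[3][1] = 0.5000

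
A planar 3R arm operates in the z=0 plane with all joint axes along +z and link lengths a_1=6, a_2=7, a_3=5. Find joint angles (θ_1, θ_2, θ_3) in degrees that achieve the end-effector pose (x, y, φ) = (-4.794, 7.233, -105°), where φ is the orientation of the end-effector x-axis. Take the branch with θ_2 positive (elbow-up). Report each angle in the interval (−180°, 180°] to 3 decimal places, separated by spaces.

90.007 29.986 135.007

wrist centre = target − a_3·(cos φ, sin φ) = (-3.4999, 12.0626)
cos θ_2 = (157.7564−6²−7²)/(2·6·7) = 0.8661; θ_2 = 29.9861° (elbow-up)
β = atan2(12.0626,-3.4999) = 106.1798°; ψ = atan2(3.4985,12.0630) = 16.1732°
θ_1 = β − ψ = 90.0066°
θ_3 = φ − θ_1 − θ_2 = 135.0074° (wrapped to (-180°,180°])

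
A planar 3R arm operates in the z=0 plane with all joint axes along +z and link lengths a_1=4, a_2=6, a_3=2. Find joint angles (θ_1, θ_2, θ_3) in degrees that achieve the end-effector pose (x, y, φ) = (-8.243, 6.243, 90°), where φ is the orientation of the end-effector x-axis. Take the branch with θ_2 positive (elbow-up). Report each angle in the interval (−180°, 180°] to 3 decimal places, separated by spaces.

wrist centre = target − a_3·(cos φ, sin φ) = (-8.2430, 4.2430)
cos θ_2 = (85.9501−4²−6²)/(2·4·6) = 0.7073; θ_2 = 44.9849° (elbow-up)
β = atan2(4.2430,-8.2430) = 152.7633°; ψ = atan2(4.2415,8.2438) = 27.2264°
θ_1 = β − ψ = 125.5369°
θ_3 = φ − θ_1 − θ_2 = -80.5218° (wrapped to (-180°,180°])

125.537 44.985 -80.522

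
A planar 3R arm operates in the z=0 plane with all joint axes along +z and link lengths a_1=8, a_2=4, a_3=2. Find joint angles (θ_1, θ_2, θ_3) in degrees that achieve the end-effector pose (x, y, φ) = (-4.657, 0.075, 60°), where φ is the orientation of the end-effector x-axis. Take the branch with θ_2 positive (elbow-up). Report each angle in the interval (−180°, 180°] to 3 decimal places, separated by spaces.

wrist centre = target − a_3·(cos φ, sin φ) = (-5.6570, -1.6571)
cos θ_2 = (34.7475−8²−4²)/(2·8·4) = -0.7071; θ_2 = 134.9971° (elbow-up)
β = atan2(-1.6571,-5.6570) = -163.6736°; ψ = atan2(2.8286,5.1717) = 28.6756°
θ_1 = β − ψ = -192.3492°
θ_3 = φ − θ_1 − θ_2 = 117.3521° (wrapped to (-180°,180°])

167.651 134.997 117.352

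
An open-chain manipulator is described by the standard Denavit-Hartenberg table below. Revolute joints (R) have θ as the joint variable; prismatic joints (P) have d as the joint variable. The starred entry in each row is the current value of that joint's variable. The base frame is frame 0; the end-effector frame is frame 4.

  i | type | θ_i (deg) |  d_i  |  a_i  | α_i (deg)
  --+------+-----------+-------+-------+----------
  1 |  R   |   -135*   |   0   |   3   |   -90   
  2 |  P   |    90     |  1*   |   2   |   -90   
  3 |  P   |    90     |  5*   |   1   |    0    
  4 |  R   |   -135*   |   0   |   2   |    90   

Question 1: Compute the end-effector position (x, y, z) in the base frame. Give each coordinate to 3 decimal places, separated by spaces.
after link 1: o_1 = (-2.1213, -2.1213, 0.0000)
after link 2: o_2 = (-1.4142, -2.8284, -2.0000)
after link 3: o_3 = (1.4142, 1.4142, -2.0000)
after link 4: o_4 = (2.4142, 0.4142, -3.4142)

2.414 0.414 -3.414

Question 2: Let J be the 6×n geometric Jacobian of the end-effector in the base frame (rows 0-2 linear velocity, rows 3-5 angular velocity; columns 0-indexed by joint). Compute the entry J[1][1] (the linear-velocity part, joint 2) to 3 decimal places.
-0.707

prismatic axis z_1 = (0.7071,-0.7071,0.0000)
J_v[:, 1] = z_1; J_ω[:, 1] = (0,0,0)
entry J[1][1] = -0.7071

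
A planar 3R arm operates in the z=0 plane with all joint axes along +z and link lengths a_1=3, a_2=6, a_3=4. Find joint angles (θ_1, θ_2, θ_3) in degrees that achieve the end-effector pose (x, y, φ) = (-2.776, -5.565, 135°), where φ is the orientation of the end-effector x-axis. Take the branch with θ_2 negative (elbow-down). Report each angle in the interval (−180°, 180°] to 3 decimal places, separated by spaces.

-59.276 -45.008 -120.717

wrist centre = target − a_3·(cos φ, sin φ) = (0.0524, -8.3934)
cos θ_2 = (70.4524−3²−6²)/(2·3·6) = 0.7070; θ_2 = -45.0078° (elbow-down)
β = atan2(-8.3934,0.0524) = -89.6421°; ψ = atan2(-4.2432,7.2421) = -30.3666°
θ_1 = β − ψ = -59.2755°
θ_3 = φ − θ_1 − θ_2 = -120.7167° (wrapped to (-180°,180°])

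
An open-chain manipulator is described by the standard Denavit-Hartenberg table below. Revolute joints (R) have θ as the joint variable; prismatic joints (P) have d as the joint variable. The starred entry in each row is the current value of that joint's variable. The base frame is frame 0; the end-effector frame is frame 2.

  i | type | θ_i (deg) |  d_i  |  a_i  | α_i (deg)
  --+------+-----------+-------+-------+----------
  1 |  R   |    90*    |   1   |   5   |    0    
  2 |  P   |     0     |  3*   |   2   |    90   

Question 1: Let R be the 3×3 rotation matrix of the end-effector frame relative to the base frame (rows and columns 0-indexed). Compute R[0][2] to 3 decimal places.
1.000

End-effector z-axis (col 2 of R) = (1.0000,-0.0000,0.0000)
R[0][2] = 1.0000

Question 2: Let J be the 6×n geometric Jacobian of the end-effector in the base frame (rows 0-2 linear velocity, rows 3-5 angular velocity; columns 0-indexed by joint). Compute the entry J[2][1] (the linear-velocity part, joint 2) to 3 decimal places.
prismatic axis z_1 = (0.0000,0.0000,1.0000)
J_v[:, 1] = z_1; J_ω[:, 1] = (0,0,0)
entry J[2][1] = 1.0000

1.000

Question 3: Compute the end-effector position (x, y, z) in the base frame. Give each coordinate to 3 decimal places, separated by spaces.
after link 1: o_1 = (0.0000, 5.0000, 1.0000)
after link 2: o_2 = (0.0000, 7.0000, 4.0000)

0.000 7.000 4.000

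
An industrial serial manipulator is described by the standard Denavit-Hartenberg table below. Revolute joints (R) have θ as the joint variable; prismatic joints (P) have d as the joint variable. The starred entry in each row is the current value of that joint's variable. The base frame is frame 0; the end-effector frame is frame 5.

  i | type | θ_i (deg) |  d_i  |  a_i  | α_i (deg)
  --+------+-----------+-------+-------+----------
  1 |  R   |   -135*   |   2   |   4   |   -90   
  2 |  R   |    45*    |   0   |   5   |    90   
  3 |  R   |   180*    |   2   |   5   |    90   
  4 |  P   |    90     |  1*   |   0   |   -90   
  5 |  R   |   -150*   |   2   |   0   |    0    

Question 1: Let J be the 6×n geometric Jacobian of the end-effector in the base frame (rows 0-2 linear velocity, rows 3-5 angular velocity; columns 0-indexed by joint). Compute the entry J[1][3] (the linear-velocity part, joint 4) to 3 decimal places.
-0.707

prismatic axis z_3 = (0.7071,-0.7071,-0.0000)
J_v[:, 3] = z_3; J_ω[:, 3] = (0,0,0)
entry J[1][3] = -0.7071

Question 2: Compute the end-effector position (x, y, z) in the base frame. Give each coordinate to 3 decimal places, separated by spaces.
-4.121 -5.536 2.000

after link 1: o_1 = (-2.8284, -2.8284, 2.0000)
after link 2: o_2 = (-5.3284, -5.3284, -1.5355)
after link 3: o_3 = (-3.8284, -3.8284, 3.4142)
after link 4: o_4 = (-3.1213, -4.5355, 3.4142)
after link 5: o_5 = (-4.1213, -5.5355, 2.0000)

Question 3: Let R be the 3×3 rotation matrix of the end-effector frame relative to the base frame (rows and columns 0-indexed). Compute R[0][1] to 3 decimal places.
0.362

End-effector y-axis (col 1 of R) = (0.3624,-0.8624,0.3536)
R[0][1] = 0.3624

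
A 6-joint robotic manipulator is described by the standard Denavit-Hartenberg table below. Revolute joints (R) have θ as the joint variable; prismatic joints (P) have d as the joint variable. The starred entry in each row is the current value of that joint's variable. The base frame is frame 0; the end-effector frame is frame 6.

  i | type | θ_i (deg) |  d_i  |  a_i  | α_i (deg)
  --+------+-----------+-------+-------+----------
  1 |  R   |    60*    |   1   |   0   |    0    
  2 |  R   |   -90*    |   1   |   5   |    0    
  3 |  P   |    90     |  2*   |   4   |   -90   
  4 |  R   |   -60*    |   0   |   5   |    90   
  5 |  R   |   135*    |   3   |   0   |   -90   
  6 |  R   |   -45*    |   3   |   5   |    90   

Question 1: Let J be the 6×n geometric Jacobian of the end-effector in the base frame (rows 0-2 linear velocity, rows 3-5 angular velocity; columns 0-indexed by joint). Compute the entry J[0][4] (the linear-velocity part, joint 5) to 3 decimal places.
3.908

axis z_4 = (-0.4330,-0.7500,0.5000); lever o_n−o_4 = (-4.3132,-6.7134,-0.7344)
cross product → J_v[:, 4] = (3.9075,-2.4746,-0.3279)
J_ω[:, 4] = z_4
entry J[0][4] = 3.9075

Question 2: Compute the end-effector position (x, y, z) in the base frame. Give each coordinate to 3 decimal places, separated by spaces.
after link 1: o_1 = (0.0000, 0.0000, 1.0000)
after link 2: o_2 = (4.3301, -2.5000, 2.0000)
after link 3: o_3 = (6.3301, 0.9641, 4.0000)
after link 4: o_4 = (7.5801, 3.1292, 8.3301)
after link 5: o_5 = (6.2811, 0.8792, 9.8301)
after link 6: o_6 = (3.2669, -3.5842, 7.5957)

3.267 -3.584 7.596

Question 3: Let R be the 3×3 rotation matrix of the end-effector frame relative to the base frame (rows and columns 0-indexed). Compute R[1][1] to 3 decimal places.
-0.660

End-effector y-axis (col 1 of R) = (0.4356,-0.6597,-0.6124)
R[1][1] = -0.6597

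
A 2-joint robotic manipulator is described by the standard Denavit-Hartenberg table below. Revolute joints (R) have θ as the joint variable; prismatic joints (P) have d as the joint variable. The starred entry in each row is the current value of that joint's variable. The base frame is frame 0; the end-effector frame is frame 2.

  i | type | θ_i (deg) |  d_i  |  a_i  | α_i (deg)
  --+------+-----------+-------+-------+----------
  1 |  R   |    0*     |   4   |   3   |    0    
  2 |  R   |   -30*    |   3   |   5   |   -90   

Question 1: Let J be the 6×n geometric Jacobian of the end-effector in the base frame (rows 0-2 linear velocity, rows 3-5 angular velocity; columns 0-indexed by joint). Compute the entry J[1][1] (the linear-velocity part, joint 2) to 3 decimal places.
axis z_1 = (0.0000,0.0000,1.0000); lever o_n−o_1 = (4.3301,-2.5000,3.0000)
cross product → J_v[:, 1] = (2.5000,4.3301,-0.0000)
J_ω[:, 1] = z_1
entry J[1][1] = 4.3301

4.330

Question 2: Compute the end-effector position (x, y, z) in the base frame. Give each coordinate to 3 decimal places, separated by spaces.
7.330 -2.500 7.000

after link 1: o_1 = (3.0000, 0.0000, 4.0000)
after link 2: o_2 = (7.3301, -2.5000, 7.0000)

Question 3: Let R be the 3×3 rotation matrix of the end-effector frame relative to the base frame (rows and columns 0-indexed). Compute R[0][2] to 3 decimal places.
0.500

End-effector z-axis (col 2 of R) = (0.5000,0.8660,0.0000)
R[0][2] = 0.5000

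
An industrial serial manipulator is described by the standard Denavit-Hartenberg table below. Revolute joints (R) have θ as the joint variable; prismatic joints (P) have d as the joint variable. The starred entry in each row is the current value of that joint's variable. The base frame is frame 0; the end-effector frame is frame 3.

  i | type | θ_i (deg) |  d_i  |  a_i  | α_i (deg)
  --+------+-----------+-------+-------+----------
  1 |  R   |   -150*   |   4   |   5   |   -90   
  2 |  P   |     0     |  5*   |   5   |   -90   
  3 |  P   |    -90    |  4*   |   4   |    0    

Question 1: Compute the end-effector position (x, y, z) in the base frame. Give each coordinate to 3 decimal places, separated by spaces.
-4.160 -12.794 0.000

after link 1: o_1 = (-4.3301, -2.5000, 4.0000)
after link 2: o_2 = (-6.1603, -9.3301, 4.0000)
after link 3: o_3 = (-4.1603, -12.7942, 0.0000)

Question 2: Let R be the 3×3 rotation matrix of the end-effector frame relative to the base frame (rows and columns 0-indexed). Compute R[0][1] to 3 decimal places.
-0.866

End-effector y-axis (col 1 of R) = (-0.8660,-0.5000,-0.0000)
R[0][1] = -0.8660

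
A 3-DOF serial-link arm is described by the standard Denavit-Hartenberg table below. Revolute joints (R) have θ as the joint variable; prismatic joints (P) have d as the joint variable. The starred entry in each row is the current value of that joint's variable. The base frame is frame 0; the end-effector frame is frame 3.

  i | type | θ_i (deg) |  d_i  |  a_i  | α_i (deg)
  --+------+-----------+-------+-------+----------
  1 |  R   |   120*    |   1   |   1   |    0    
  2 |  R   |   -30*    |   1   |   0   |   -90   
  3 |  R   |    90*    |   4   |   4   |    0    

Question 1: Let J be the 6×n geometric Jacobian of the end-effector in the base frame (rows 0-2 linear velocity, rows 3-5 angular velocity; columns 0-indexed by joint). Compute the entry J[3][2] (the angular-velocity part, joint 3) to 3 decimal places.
-1.000

axis z_2 = (-1.0000,0.0000,0.0000); lever o_n−o_2 = (-4.0000,0.0000,-4.0000)
cross product → J_v[:, 2] = (-0.0000,-4.0000,-0.0000)
J_ω[:, 2] = z_2
entry J[3][2] = -1.0000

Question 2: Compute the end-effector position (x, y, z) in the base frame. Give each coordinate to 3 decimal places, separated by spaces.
after link 1: o_1 = (-0.5000, 0.8660, 1.0000)
after link 2: o_2 = (-0.5000, 0.8660, 2.0000)
after link 3: o_3 = (-4.5000, 0.8660, -2.0000)

-4.500 0.866 -2.000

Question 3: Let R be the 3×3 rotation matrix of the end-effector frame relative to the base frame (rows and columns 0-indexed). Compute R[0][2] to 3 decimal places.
End-effector z-axis (col 2 of R) = (-1.0000,0.0000,0.0000)
R[0][2] = -1.0000

-1.000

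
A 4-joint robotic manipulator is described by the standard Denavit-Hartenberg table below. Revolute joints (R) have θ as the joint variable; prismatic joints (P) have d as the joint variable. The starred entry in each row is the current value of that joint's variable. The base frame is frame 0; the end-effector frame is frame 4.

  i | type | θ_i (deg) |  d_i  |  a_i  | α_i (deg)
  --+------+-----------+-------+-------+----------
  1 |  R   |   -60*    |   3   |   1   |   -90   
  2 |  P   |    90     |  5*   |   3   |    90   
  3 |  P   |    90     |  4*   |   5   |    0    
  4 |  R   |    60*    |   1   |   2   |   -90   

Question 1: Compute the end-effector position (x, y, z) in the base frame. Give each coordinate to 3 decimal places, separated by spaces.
12.526 0.304 1.732

after link 1: o_1 = (0.5000, -0.8660, 3.0000)
after link 2: o_2 = (4.8301, 1.6340, 0.0000)
after link 3: o_3 = (11.1603, 0.6699, 0.0000)
after link 4: o_4 = (12.5263, 0.3038, 1.7321)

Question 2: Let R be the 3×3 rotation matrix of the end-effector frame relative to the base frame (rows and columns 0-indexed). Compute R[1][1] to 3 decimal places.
0.866

End-effector y-axis (col 1 of R) = (-0.5000,0.8660,-0.0000)
R[1][1] = 0.8660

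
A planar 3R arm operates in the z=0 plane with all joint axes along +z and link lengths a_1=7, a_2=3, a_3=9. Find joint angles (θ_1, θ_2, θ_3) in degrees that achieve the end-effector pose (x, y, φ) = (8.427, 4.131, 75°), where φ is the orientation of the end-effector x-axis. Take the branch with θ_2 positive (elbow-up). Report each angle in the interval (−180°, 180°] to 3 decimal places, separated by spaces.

wrist centre = target − a_3·(cos φ, sin φ) = (6.0976, -4.5623)
cos θ_2 = (57.9960−7²−3²)/(2·7·3) = -0.0001; θ_2 = 90.0055° (elbow-up)
β = atan2(-4.5623,6.0976) = -36.8044°; ψ = atan2(3.0000,6.9997) = 23.1994°
θ_1 = β − ψ = -60.0038°
θ_3 = φ − θ_1 − θ_2 = 44.9983° (wrapped to (-180°,180°])

-60.004 90.006 44.998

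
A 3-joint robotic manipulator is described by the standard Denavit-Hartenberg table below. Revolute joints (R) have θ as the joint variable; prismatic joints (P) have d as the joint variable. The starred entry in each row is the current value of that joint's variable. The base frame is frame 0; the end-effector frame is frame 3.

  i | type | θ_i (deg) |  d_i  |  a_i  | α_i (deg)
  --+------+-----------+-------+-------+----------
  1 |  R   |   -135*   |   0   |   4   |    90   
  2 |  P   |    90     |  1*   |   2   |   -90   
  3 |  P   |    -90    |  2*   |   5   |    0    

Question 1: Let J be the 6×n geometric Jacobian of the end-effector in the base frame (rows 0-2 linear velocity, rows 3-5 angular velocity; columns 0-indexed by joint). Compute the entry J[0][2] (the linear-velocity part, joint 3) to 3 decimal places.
prismatic axis z_2 = (0.7071,0.7071,0.0000)
J_v[:, 2] = z_2; J_ω[:, 2] = (0,0,0)
entry J[0][2] = 0.7071

0.707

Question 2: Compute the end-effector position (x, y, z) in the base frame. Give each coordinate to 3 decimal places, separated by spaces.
-5.657 2.828 2.000

after link 1: o_1 = (-2.8284, -2.8284, 0.0000)
after link 2: o_2 = (-3.5355, -2.1213, 2.0000)
after link 3: o_3 = (-5.6569, 2.8284, 2.0000)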